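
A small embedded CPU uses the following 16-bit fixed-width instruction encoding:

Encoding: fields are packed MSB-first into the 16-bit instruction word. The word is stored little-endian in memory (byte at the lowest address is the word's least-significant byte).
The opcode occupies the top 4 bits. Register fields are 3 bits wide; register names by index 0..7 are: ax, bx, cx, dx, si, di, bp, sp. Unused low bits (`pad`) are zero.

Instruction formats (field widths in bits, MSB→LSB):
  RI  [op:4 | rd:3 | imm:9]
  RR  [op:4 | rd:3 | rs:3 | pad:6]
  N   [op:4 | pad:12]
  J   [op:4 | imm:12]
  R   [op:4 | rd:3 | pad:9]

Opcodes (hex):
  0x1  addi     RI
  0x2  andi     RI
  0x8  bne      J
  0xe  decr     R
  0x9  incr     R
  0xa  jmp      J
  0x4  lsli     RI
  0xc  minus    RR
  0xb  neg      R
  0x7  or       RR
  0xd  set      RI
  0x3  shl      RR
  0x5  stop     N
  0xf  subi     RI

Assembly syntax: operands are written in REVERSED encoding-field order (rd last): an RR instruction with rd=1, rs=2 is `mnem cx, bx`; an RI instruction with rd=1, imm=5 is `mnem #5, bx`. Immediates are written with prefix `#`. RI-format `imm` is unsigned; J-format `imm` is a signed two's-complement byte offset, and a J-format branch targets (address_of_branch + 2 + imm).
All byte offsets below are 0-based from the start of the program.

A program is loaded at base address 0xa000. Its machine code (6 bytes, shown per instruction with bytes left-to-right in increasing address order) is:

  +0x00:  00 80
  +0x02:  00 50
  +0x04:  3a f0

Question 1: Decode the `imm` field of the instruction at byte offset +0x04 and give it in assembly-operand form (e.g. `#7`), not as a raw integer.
#58

[04] 3a f0 → 0xf03a
  top 4b → 0xf → subi [RI]
  rd@[11:9]=0x0 ⇒ ax
  imm@[8:0]=0x3a ⇒ #58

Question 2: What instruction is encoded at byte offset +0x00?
bne #0

@+00  little-endian(00 80) = 0x8000
  top 4b → 0x8 → bne [J]
  imm: (w>>0)&0xfff=0x0 → #0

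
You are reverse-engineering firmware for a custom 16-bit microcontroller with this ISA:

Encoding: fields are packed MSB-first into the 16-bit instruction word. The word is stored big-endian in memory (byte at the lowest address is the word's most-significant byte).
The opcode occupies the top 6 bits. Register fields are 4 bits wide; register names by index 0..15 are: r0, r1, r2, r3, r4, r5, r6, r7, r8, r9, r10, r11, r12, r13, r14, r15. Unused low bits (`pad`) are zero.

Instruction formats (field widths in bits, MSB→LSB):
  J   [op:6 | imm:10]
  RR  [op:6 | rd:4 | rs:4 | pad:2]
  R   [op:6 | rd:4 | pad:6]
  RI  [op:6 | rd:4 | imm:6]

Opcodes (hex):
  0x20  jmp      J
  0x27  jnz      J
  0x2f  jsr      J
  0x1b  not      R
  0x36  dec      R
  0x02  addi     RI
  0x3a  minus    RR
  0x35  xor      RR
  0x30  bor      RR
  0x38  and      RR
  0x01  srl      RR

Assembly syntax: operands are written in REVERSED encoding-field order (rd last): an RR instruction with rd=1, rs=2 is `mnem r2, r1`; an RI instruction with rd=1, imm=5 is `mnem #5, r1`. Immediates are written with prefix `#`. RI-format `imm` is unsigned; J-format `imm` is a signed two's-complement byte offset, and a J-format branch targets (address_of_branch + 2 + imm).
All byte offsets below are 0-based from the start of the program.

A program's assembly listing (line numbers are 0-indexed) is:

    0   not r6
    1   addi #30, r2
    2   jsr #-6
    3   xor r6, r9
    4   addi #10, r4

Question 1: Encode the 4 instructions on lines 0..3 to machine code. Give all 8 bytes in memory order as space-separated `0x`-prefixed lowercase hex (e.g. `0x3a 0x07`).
L0: not op=0x1b:6|rd=6:4|pad=0:6 ⇒ 0x6d80 ⇒ big 6d 80
L1: addi op=0x2:6|rd=2:4|imm=30:6 ⇒ 0x089e ⇒ big 08 9e
L2: jsr op=0x2f:6|imm=-6:10 ⇒ 0xbffa ⇒ big bf fa
L3: xor op=0x35:6|rd=9:4|rs=6:4|pad=0:2 ⇒ 0xd658 ⇒ big d6 58

0x6d 0x80 0x08 0x9e 0xbf 0xfa 0xd6 0x58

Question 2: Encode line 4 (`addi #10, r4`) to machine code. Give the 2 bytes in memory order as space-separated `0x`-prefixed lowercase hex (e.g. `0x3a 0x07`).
L4: addi op=0x2:6|rd=4:4|imm=10:6 ⇒ 0x090a ⇒ big 09 0a

0x09 0x0a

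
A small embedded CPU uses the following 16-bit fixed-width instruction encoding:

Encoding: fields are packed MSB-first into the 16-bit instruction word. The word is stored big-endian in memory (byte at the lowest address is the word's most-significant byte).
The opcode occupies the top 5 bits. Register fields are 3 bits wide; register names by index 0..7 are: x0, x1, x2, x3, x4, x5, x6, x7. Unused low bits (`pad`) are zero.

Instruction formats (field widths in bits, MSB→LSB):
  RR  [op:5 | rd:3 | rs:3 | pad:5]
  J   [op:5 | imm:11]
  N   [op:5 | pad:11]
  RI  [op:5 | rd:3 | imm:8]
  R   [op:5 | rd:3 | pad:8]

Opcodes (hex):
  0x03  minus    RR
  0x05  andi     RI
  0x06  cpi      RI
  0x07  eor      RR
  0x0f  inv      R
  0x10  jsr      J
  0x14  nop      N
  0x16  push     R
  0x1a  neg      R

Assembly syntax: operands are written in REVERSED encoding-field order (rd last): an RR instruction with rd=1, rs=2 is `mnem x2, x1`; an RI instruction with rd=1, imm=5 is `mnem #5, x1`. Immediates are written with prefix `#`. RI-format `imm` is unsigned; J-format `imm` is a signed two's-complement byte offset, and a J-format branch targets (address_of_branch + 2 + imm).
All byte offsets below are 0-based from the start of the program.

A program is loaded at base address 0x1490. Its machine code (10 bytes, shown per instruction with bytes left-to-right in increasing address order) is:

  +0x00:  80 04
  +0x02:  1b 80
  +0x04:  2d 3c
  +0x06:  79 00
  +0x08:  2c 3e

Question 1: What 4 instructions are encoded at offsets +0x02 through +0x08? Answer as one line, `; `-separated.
minus x4, x3; andi #60, x5; inv x1; andi #62, x4

@+02  big-endian(1b 80) = 0x1b80
  op=0x1b80>>11=0x3 ⇒ minus (RR)
  rd@[10:8]=0x3 ⇒ x3
  rs@[7:5]=0x4 ⇒ x4
@+04  big-endian(2d 3c) = 0x2d3c
  op=0x2d3c>>11=0x5 ⇒ andi (RI)
  rd@[10:8]=0x5 ⇒ x5
  imm@[7:0]=0x3c ⇒ #60
@+06  big-endian(79 00) = 0x7900
  op=0x7900>>11=0xf ⇒ inv (R)
  rd@[10:8]=0x1 ⇒ x1
@+08  big-endian(2c 3e) = 0x2c3e
  op=0x2c3e>>11=0x5 ⇒ andi (RI)
  rd@[10:8]=0x4 ⇒ x4
  imm@[7:0]=0x3e ⇒ #62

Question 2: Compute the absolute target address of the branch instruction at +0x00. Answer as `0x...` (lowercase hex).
0x1496

@+00  big-endian(80 04) = 0x8004
  op=0x8004>>11=0x10 ⇒ jsr (J)
  [10:0] imm=4 = #4
  target = base 0x1490 + off 0x00 + 2 + imm 4 = 0x1496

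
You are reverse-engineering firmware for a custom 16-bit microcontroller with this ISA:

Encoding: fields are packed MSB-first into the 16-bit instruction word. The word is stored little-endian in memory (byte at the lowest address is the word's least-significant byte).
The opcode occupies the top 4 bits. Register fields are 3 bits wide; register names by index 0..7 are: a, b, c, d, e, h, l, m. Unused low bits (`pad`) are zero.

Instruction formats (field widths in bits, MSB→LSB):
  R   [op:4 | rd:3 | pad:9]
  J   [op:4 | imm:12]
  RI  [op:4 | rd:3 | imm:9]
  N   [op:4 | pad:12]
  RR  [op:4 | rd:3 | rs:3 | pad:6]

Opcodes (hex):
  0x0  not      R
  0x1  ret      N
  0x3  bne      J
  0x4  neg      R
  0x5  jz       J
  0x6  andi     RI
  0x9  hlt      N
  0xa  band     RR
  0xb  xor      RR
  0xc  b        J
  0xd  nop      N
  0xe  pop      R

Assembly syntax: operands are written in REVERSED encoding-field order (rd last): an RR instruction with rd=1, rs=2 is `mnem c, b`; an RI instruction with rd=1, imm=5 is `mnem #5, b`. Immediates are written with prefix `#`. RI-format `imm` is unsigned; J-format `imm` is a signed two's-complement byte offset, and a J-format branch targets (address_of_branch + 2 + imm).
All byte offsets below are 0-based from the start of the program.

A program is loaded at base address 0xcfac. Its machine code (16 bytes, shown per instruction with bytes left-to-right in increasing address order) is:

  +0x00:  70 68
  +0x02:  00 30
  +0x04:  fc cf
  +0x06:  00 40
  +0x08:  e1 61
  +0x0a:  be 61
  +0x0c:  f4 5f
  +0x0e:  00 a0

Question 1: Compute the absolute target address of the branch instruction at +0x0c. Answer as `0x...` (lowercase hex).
off 0x0c: read f4 5f as little → 0x5ff4
  op=0x5ff4>>12=0x5 ⇒ jz (J)
  imm@[11:0]=0xff4 (s12→-12) ⇒ #-12
  target = base 0xcfac + off 0x0c + 2 + imm -12 = 0xcfae

0xcfae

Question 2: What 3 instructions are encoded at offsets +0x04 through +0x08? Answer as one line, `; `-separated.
@+04  little-endian(fc cf) = 0xcffc
  top 4b → 0xc → b [J]
  imm: (w>>0)&0xfff=0xffc (s12→-4) → #-4
@+06  little-endian(00 40) = 0x4000
  top 4b → 0x4 → neg [R]
  rd: (w>>9)&0x7=0x0 → a
@+08  little-endian(e1 61) = 0x61e1
  top 4b → 0x6 → andi [RI]
  rd: (w>>9)&0x7=0x0 → a
  imm: (w>>0)&0x1ff=0x1e1 → #481

b #-4; neg a; andi #481, a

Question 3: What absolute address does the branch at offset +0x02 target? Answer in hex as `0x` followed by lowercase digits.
+0x02: 00 30 ⇒ word 0x3000 (little)
  top 4b → 0x3 → bne [J]
  imm@[11:0]=0x0 ⇒ #0
  target = base 0xcfac + off 0x02 + 2 + imm 0 = 0xcfb0

0xcfb0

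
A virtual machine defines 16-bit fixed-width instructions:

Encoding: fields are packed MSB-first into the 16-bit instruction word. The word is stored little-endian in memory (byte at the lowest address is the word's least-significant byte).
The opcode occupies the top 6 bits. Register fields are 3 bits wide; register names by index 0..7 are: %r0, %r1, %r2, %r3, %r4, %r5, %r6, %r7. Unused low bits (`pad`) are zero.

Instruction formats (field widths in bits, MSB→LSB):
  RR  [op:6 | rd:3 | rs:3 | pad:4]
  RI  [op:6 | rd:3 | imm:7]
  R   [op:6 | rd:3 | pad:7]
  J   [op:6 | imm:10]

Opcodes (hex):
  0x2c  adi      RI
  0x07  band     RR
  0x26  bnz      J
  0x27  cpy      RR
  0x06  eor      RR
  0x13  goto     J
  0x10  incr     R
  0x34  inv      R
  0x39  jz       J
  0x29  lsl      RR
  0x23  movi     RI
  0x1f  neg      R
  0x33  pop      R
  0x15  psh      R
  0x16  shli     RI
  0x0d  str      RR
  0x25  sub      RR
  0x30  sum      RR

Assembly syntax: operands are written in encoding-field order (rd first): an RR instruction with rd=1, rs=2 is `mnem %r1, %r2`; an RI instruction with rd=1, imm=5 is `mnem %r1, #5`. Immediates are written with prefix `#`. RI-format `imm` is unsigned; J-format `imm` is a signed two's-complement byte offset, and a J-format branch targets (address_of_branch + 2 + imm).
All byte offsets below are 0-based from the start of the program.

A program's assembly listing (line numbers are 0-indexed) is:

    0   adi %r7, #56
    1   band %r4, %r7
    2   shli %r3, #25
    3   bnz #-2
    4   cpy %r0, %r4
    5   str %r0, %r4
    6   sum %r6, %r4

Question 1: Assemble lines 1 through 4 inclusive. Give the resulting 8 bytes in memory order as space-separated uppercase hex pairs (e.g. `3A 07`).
70 1E 99 59 FE 9B 40 9C

1. band fields op=0x7:6|rd=4:3|rs=7:3|pad=0:4 → word 1e70h → 70 1e
2. shli fields op=0x16:6|rd=3:3|imm=25:7 → word 5999h → 99 59
3. bnz fields op=0x26:6|imm=-2:10 → word 9bfeh → fe 9b
4. cpy fields op=0x27:6|rd=0:3|rs=4:3|pad=0:4 → word 9c40h → 40 9c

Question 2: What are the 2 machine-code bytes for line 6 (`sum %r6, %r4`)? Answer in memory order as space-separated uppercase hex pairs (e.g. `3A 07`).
40 C3

6. sum fields op=0x30:6|rd=6:3|rs=4:3|pad=0:4 → word c340h → 40 c3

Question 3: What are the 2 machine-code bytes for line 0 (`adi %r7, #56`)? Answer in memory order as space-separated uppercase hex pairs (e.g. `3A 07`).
B8 B3

L0: adi op=0x2c:6|rd=7:3|imm=56:7 ⇒ 0xb3b8 ⇒ little b8 b3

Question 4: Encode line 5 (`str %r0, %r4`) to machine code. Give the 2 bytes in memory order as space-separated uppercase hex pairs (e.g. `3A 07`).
5. str fields op=0xd:6|rd=0:3|rs=4:3|pad=0:4 → word 3440h → 40 34

40 34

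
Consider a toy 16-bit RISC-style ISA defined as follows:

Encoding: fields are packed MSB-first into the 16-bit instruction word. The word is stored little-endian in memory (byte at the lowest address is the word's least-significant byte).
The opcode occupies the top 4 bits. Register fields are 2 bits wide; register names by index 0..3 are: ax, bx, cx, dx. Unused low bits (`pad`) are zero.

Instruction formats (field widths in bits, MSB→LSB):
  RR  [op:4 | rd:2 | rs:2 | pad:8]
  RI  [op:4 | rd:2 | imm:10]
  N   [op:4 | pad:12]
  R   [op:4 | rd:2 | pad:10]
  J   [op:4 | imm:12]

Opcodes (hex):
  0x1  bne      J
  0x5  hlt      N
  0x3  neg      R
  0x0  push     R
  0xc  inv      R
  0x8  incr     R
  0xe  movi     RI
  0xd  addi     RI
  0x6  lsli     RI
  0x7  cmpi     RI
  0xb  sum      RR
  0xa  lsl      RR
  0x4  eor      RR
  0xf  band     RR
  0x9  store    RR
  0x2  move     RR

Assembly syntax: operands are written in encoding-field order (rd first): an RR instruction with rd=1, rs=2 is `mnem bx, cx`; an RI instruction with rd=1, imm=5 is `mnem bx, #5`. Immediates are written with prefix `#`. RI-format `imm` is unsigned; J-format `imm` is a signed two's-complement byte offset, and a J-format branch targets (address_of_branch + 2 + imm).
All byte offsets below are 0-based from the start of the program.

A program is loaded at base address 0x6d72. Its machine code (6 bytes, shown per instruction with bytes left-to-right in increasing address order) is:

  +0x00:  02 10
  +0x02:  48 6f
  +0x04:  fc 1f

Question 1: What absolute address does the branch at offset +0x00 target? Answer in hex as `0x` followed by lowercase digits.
@+00  little-endian(02 10) = 0x1002
  op=0x1002>>12=0x1 ⇒ bne (J)
  [11:0] imm=2 = #2
  target = base 0x6d72 + off 0x00 + 2 + imm 2 = 0x6d76

0x6d76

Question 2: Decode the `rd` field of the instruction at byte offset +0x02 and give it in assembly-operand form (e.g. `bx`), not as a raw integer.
[02] 48 6f → 0x6f48
  opcode bits[15:12]=0x6: lsli/RI
  [11:10] rd=3 = dx
  [9:0] imm=840 = #840

dx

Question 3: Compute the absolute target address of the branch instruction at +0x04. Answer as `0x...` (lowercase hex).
0x6d74

off 0x04: read fc 1f as little → 0x1ffc
  top 4b → 0x1 → bne [J]
  [11:0] imm=4092 (s12→-4) = #-4
  target = base 0x6d72 + off 0x04 + 2 + imm -4 = 0x6d74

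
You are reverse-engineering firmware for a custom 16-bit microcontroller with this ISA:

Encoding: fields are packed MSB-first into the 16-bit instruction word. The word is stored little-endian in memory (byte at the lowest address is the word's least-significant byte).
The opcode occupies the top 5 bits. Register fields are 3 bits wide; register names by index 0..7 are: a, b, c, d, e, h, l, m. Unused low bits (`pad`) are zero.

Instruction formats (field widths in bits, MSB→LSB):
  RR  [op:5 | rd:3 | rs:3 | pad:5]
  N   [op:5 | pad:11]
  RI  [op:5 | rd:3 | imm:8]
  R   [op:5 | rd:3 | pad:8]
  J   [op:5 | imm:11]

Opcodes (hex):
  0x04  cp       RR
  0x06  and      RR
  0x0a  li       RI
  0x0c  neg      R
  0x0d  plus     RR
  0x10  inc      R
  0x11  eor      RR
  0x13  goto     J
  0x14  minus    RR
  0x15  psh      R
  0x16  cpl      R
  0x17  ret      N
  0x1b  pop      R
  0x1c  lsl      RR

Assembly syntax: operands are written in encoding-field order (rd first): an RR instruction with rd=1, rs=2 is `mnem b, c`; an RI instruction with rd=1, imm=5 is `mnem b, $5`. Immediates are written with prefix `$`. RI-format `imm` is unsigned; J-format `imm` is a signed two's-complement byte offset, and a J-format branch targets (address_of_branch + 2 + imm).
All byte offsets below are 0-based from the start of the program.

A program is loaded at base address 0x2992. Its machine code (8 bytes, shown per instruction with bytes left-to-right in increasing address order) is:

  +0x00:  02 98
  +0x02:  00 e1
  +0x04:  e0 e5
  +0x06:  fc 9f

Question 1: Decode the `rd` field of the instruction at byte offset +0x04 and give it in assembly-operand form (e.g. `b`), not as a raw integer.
off 0x04: read e0 e5 as little → 0xe5e0
  op=0xe5e0>>11=0x1c ⇒ lsl (RR)
  [10:8] rd=5 = h
  [7:5] rs=7 = m

h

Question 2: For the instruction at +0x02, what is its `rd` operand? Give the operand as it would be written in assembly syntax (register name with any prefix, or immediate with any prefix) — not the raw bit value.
@+02  little-endian(00 e1) = 0xe100
  top 5b → 0x1c → lsl [RR]
  rd@[10:8]=0x1 ⇒ b
  rs@[7:5]=0x0 ⇒ a

b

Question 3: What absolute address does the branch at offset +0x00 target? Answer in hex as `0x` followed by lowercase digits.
0x2996

off 0x00: read 02 98 as little → 0x9802
  op=0x9802>>11=0x13 ⇒ goto (J)
  [10:0] imm=2 = $2
  target = base 0x2992 + off 0x00 + 2 + imm 2 = 0x2996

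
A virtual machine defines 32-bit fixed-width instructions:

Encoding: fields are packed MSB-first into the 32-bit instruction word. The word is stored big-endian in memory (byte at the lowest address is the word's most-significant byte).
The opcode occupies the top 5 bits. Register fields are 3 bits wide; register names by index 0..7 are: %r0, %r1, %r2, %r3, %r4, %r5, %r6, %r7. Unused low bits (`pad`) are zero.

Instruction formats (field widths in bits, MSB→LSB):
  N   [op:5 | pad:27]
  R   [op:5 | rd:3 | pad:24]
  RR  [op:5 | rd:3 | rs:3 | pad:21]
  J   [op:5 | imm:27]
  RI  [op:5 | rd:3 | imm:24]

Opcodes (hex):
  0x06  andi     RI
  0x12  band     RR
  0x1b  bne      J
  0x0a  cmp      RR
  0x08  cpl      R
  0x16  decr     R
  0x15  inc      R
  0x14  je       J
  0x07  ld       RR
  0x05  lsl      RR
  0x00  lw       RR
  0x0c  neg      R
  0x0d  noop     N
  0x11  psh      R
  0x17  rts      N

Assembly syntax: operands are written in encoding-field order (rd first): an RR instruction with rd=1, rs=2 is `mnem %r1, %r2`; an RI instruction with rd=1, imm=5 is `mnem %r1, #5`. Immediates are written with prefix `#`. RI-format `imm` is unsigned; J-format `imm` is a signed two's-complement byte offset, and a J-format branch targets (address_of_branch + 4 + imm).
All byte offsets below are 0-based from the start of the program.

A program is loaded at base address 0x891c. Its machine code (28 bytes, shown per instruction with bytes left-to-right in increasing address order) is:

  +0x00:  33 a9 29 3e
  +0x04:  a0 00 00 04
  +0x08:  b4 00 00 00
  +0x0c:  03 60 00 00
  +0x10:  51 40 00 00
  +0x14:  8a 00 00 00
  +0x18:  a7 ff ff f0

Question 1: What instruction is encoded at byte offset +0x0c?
lw %r3, %r3

[0c] 03 60 00 00 → 0x03600000
  top 5b → 0x0 → lw [RR]
  [26:24] rd=3 = %r3
  [23:21] rs=3 = %r3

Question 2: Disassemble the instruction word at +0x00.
andi %r3, #11086142

@+00  big-endian(33 a9 29 3e) = 0x33a9293e
  opcode bits[31:27]=0x6: andi/RI
  [26:24] rd=3 = %r3
  [23:0] imm=11086142 = #11086142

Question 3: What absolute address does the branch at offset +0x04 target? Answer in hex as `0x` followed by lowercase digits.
[04] a0 00 00 04 → 0xa0000004
  op=0xa0000004>>27=0x14 ⇒ je (J)
  imm: (w>>0)&0x7ffffff=0x4 → #4
  target = base 0x891c + off 0x04 + 4 + imm 4 = 0x8928

0x8928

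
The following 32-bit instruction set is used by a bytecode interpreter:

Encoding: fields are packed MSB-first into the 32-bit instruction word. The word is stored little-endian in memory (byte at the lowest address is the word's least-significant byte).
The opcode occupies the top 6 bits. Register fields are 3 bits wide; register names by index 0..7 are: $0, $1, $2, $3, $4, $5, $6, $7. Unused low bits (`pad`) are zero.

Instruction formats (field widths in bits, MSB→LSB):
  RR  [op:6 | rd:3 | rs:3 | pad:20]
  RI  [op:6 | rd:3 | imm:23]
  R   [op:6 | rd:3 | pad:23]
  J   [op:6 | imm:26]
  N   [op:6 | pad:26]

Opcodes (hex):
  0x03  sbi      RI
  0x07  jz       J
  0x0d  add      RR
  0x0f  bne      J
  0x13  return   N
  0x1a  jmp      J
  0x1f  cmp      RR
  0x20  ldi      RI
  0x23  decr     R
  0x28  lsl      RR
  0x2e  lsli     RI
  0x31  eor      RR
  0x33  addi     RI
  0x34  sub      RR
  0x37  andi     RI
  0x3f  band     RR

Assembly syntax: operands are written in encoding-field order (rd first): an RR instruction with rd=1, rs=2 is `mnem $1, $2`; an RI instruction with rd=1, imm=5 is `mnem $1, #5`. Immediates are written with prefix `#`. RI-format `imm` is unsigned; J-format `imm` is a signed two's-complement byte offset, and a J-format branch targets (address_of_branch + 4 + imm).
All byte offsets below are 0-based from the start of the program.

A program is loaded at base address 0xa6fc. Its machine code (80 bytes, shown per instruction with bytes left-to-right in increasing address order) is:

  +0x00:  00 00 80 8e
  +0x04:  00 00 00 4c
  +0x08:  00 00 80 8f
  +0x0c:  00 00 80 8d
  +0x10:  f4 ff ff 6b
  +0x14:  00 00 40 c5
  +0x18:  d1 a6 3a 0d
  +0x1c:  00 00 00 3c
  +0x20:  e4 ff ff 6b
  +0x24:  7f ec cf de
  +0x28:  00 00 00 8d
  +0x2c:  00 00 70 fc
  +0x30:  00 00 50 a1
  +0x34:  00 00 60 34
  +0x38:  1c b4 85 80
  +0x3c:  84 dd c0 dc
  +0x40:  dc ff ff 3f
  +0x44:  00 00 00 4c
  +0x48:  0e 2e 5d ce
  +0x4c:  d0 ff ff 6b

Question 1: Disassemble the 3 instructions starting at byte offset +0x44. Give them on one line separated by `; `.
return; addi $4, #6106638; jmp #-48

@+44  little-endian(00 00 00 4c) = 0x4c000000
  op=0x4c000000>>26=0x13 ⇒ return (N)
@+48  little-endian(0e 2e 5d ce) = 0xce5d2e0e
  op=0xce5d2e0e>>26=0x33 ⇒ addi (RI)
  rd: (w>>23)&0x7=0x4 → $4
  imm: (w>>0)&0x7fffff=0x5d2e0e → #6106638
@+4c  little-endian(d0 ff ff 6b) = 0x6bffffd0
  op=0x6bffffd0>>26=0x1a ⇒ jmp (J)
  imm: (w>>0)&0x3ffffff=0x3ffffd0 (s26→-48) → #-48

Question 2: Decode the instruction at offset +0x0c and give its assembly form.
decr $3

@+0c  little-endian(00 00 80 8d) = 0x8d800000
  op=0x8d800000>>26=0x23 ⇒ decr (R)
  rd@[25:23]=0x3 ⇒ $3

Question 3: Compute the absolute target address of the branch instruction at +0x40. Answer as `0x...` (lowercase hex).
+0x40: dc ff ff 3f ⇒ word 0x3fffffdc (little)
  opcode bits[31:26]=0xf: bne/J
  imm: (w>>0)&0x3ffffff=0x3ffffdc (s26→-36) → #-36
  target = base 0xa6fc + off 0x40 + 4 + imm -36 = 0xa71c

0xa71c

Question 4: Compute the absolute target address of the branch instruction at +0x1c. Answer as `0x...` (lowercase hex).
+0x1c: 00 00 00 3c ⇒ word 0x3c000000 (little)
  top 6b → 0xf → bne [J]
  imm@[25:0]=0x0 ⇒ #0
  target = base 0xa6fc + off 0x1c + 4 + imm 0 = 0xa71c

0xa71c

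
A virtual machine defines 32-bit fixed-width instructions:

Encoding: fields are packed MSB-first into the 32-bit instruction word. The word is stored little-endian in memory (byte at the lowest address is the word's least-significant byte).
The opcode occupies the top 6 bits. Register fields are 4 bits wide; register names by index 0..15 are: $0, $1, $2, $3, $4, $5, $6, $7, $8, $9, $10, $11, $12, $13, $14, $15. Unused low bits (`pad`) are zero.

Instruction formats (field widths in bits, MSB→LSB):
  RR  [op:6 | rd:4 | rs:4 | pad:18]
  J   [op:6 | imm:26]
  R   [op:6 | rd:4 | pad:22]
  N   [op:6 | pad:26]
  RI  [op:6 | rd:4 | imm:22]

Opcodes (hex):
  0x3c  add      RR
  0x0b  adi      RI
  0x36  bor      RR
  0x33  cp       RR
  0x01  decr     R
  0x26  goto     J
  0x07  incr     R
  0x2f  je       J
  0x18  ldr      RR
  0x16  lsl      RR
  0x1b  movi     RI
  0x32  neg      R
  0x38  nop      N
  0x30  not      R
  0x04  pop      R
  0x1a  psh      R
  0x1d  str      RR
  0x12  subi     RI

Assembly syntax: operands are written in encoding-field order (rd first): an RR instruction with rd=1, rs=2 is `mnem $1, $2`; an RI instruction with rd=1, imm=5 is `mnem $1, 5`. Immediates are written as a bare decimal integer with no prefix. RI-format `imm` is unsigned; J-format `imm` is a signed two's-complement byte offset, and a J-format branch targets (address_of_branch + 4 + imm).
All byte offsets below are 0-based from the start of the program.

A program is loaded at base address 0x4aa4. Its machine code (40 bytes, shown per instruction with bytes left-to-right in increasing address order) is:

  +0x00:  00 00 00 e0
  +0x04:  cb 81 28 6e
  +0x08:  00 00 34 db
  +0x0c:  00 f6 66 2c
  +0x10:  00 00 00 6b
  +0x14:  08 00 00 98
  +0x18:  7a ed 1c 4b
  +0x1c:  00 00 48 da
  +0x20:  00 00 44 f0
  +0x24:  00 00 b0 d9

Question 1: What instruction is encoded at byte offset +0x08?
[08] 00 00 34 db → 0xdb340000
  op=0xdb340000>>26=0x36 ⇒ bor (RR)
  rd@[25:22]=0xc ⇒ $12
  rs@[21:18]=0xd ⇒ $13

bor $12, $13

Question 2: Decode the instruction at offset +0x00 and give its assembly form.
nop

@+00  little-endian(00 00 00 e0) = 0xe0000000
  opcode bits[31:26]=0x38: nop/N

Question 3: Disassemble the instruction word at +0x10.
+0x10: 00 00 00 6b ⇒ word 0x6b000000 (little)
  op=0x6b000000>>26=0x1a ⇒ psh (R)
  [25:22] rd=12 = $12

psh $12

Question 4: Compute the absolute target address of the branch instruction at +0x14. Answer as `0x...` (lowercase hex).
0x4ac4

@+14  little-endian(08 00 00 98) = 0x98000008
  opcode bits[31:26]=0x26: goto/J
  imm@[25:0]=0x8 ⇒ 8
  target = base 0x4aa4 + off 0x14 + 4 + imm 8 = 0x4ac4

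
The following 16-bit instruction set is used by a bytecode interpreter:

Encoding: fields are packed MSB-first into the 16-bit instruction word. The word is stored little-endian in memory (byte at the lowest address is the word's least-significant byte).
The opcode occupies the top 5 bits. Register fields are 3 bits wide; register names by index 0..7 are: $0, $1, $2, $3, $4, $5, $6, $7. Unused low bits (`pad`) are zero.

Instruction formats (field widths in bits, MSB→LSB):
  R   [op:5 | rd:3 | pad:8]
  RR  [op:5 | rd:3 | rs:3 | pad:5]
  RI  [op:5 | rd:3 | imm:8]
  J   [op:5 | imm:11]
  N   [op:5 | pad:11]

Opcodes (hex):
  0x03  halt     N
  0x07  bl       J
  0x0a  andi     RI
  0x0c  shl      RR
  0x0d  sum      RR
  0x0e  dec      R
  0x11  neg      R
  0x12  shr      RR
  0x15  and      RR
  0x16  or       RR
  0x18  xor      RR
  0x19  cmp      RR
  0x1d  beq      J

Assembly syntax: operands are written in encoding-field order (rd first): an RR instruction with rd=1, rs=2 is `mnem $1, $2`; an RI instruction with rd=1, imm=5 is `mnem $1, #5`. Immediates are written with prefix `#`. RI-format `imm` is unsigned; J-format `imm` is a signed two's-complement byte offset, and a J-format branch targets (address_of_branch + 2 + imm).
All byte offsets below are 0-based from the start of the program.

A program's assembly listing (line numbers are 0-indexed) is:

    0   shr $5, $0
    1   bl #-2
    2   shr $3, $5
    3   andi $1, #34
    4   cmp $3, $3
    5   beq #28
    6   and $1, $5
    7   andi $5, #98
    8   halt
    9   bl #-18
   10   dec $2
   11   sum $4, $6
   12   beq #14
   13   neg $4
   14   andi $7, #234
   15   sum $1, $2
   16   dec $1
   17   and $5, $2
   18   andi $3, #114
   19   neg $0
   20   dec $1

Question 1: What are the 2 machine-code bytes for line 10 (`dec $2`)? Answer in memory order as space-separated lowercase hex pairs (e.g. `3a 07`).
00 72

L10: dec op=0xe:5|rd=2:3|pad=0:8 ⇒ 0x7200 ⇒ little 00 72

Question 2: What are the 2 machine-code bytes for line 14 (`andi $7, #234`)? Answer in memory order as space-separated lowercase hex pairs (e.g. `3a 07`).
ea 57

line 14 (andi): pack op=0xa:5|rd=7:3|imm=234:8 = 0x57ea; little→ ea 57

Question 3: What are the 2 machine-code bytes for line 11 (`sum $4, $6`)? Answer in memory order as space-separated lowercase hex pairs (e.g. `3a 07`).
c0 6c

L11: sum op=0xd:5|rd=4:3|rs=6:3|pad=0:5 ⇒ 0x6cc0 ⇒ little c0 6c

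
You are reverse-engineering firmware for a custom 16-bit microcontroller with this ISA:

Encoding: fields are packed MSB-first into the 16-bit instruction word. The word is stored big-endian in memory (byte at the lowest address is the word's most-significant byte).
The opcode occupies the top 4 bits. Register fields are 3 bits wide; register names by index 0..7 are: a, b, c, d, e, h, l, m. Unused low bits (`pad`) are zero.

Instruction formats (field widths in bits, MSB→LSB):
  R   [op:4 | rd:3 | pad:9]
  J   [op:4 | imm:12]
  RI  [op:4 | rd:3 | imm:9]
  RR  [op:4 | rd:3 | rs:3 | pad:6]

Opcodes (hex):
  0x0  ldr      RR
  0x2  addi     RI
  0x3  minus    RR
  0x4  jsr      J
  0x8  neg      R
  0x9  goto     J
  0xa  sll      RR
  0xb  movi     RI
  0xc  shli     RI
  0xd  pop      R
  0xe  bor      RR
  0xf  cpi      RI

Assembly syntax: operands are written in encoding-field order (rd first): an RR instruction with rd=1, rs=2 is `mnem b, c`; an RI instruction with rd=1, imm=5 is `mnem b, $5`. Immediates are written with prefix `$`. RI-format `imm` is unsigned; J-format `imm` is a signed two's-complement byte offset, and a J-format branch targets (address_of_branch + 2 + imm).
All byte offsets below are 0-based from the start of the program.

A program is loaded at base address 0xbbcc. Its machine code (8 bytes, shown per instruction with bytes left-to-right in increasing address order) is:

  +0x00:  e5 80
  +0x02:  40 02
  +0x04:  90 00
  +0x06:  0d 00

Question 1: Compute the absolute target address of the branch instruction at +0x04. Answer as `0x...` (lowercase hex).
0xbbd2

off 0x04: read 90 00 as big → 0x9000
  op=0x9000>>12=0x9 ⇒ goto (J)
  [11:0] imm=0 = $0
  target = base 0xbbcc + off 0x04 + 2 + imm 0 = 0xbbd2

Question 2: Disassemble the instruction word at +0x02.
jsr $2

+0x02: 40 02 ⇒ word 0x4002 (big)
  op=0x4002>>12=0x4 ⇒ jsr (J)
  imm: (w>>0)&0xfff=0x2 → $2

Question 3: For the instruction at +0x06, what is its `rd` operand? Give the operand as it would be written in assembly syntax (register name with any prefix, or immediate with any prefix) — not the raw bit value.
l

off 0x06: read 0d 00 as big → 0x0d00
  top 4b → 0x0 → ldr [RR]
  rd: (w>>9)&0x7=0x6 → l
  rs: (w>>6)&0x7=0x4 → e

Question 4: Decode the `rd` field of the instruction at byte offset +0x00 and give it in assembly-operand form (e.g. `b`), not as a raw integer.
c

[00] e5 80 → 0xe580
  op=0xe580>>12=0xe ⇒ bor (RR)
  [11:9] rd=2 = c
  [8:6] rs=6 = l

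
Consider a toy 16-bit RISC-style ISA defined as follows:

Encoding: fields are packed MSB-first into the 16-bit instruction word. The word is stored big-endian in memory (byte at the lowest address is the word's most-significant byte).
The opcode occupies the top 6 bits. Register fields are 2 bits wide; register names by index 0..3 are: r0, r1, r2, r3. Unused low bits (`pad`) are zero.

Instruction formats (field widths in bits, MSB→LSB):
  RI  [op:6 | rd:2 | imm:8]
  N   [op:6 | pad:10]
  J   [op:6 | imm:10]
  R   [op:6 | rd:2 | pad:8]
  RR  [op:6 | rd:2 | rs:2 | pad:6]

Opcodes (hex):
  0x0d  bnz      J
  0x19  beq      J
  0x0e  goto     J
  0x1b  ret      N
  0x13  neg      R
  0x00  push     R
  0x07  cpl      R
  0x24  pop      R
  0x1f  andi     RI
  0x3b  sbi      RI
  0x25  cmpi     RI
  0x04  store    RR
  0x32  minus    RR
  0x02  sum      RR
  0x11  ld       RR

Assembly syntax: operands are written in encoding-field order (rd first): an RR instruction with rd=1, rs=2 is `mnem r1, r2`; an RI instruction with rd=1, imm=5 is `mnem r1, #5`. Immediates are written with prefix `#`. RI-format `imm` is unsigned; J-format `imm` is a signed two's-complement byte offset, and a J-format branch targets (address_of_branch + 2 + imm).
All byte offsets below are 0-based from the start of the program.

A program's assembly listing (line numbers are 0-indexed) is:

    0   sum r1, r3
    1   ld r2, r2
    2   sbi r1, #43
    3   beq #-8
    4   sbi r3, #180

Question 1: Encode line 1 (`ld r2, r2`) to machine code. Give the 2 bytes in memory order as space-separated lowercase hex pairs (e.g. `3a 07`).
L1: ld op=0x11:6|rd=2:2|rs=2:2|pad=0:6 ⇒ 0x4680 ⇒ big 46 80

46 80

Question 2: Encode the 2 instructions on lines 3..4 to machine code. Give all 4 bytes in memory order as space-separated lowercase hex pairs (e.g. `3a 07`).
line 3 (beq): pack op=0x19:6|imm=-8:10 = 0x67f8; big→ 67 f8
line 4 (sbi): pack op=0x3b:6|rd=3:2|imm=180:8 = 0xefb4; big→ ef b4

67 f8 ef b4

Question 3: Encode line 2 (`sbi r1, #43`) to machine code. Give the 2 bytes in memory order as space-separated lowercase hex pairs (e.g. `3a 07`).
ed 2b

L2: sbi op=0x3b:6|rd=1:2|imm=43:8 ⇒ 0xed2b ⇒ big ed 2b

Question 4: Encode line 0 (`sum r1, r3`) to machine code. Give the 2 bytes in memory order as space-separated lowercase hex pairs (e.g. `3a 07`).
09 c0

line 0 (sum): pack op=0x2:6|rd=1:2|rs=3:2|pad=0:6 = 0x09c0; big→ 09 c0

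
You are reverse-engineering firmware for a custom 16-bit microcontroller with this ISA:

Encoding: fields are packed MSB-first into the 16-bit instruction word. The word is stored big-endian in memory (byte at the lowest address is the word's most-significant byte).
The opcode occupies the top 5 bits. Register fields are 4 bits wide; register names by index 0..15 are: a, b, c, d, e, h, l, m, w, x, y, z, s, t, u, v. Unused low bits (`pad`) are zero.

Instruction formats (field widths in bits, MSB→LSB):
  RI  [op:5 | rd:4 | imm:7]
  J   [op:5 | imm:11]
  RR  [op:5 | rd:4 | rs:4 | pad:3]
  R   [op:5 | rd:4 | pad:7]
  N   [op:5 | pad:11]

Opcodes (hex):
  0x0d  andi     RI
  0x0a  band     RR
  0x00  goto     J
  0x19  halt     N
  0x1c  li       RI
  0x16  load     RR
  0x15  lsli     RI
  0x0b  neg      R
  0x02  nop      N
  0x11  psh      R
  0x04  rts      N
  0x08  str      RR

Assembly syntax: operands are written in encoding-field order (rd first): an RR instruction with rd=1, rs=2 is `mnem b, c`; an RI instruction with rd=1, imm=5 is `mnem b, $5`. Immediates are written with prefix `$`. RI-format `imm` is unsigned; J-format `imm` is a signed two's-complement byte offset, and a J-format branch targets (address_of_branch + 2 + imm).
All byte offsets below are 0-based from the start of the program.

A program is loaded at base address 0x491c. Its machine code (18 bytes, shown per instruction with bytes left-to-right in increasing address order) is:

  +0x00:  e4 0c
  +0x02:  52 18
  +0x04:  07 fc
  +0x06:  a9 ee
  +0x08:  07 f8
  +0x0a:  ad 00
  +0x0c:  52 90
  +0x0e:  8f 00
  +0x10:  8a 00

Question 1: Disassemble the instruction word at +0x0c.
band h, c

+0x0c: 52 90 ⇒ word 0x5290 (big)
  opcode bits[15:11]=0xa: band/RR
  rd@[10:7]=0x5 ⇒ h
  rs@[6:3]=0x2 ⇒ c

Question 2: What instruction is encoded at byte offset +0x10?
@+10  big-endian(8a 00) = 0x8a00
  op=0x8a00>>11=0x11 ⇒ psh (R)
  rd: (w>>7)&0xf=0x4 → e

psh e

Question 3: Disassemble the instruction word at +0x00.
@+00  big-endian(e4 0c) = 0xe40c
  top 5b → 0x1c → li [RI]
  rd: (w>>7)&0xf=0x8 → w
  imm: (w>>0)&0x7f=0xc → $12

li w, $12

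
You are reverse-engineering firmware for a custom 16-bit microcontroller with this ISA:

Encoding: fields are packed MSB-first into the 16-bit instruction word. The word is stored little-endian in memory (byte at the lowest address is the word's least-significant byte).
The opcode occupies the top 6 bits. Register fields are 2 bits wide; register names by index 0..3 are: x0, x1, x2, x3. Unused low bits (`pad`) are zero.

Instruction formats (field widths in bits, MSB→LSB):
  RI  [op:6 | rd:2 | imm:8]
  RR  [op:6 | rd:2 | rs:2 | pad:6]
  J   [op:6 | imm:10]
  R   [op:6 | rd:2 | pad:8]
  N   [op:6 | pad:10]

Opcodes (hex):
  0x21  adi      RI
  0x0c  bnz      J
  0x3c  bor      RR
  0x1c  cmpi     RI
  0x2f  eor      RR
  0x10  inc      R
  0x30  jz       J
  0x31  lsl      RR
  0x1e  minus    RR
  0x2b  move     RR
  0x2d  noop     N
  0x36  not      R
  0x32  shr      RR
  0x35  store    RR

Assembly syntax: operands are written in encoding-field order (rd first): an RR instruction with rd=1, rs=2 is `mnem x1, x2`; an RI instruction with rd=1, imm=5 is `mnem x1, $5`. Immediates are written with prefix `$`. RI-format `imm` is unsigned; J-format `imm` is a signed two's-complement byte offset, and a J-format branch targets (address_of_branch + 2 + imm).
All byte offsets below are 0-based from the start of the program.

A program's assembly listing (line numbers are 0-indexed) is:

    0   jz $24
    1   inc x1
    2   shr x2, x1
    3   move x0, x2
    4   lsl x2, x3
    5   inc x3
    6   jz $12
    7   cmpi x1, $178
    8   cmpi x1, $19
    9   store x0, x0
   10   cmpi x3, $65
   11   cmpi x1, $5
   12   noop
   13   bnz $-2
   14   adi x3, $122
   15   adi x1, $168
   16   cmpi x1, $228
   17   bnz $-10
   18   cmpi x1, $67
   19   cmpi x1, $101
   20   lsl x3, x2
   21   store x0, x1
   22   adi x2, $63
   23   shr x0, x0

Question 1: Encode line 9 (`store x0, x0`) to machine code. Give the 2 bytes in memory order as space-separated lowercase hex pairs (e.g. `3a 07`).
L9: store op=0x35:6|rd=0:2|rs=0:2|pad=0:6 ⇒ 0xd400 ⇒ little 00 d4

00 d4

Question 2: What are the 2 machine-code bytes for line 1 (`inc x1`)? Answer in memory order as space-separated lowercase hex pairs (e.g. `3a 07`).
00 41

L1: inc op=0x10:6|rd=1:2|pad=0:8 ⇒ 0x4100 ⇒ little 00 41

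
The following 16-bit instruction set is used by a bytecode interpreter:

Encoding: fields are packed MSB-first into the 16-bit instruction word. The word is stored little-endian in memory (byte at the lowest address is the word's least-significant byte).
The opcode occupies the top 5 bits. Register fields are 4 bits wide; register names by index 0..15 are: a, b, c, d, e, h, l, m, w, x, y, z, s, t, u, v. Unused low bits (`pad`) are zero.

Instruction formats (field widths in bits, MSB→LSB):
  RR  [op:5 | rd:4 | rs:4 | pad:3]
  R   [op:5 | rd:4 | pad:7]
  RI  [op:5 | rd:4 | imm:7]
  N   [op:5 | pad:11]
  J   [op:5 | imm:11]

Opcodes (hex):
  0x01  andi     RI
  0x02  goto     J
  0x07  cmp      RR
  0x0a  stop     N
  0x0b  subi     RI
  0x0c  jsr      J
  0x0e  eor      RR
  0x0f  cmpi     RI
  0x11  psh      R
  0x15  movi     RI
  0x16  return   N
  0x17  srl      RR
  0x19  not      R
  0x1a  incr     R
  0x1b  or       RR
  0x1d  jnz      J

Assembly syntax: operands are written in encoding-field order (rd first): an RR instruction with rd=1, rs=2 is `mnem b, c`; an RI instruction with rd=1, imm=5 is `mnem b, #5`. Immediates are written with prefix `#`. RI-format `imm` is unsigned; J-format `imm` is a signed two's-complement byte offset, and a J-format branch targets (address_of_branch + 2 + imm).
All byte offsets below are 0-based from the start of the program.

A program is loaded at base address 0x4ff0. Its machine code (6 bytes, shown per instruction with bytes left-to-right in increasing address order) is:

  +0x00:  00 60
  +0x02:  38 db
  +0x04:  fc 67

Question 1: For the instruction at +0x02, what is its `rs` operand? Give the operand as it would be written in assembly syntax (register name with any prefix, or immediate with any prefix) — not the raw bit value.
m

+0x02: 38 db ⇒ word 0xdb38 (little)
  opcode bits[15:11]=0x1b: or/RR
  rd: (w>>7)&0xf=0x6 → l
  rs: (w>>3)&0xf=0x7 → m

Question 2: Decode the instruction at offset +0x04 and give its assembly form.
@+04  little-endian(fc 67) = 0x67fc
  top 5b → 0xc → jsr [J]
  imm: (w>>0)&0x7ff=0x7fc (s11→-4) → #-4

jsr #-4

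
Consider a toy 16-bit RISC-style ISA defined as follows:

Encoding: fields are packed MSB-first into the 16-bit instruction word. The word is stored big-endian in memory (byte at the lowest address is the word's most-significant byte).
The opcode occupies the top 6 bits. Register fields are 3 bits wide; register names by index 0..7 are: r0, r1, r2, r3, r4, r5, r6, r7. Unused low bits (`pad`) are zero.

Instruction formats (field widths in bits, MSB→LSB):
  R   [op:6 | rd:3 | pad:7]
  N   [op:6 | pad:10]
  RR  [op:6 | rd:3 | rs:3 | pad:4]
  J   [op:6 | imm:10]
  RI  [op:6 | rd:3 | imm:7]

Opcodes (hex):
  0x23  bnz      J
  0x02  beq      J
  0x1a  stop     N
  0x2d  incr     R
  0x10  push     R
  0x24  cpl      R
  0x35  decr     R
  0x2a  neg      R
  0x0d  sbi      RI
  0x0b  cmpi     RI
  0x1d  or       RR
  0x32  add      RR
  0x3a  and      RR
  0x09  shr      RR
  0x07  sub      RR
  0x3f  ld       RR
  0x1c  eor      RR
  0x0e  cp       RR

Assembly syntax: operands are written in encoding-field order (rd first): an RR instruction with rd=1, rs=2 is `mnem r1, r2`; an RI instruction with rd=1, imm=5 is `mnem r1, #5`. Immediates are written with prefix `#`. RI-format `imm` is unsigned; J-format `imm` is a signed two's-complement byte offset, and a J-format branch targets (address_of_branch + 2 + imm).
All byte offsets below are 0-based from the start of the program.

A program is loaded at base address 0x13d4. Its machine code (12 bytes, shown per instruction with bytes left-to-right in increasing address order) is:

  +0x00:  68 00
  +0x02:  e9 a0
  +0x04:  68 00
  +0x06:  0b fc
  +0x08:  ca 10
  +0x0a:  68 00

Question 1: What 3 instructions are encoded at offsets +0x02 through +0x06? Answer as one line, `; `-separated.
and r3, r2; stop; beq #-4

off 0x02: read e9 a0 as big → 0xe9a0
  opcode bits[15:10]=0x3a: and/RR
  rd: (w>>7)&0x7=0x3 → r3
  rs: (w>>4)&0x7=0x2 → r2
off 0x04: read 68 00 as big → 0x6800
  opcode bits[15:10]=0x1a: stop/N
off 0x06: read 0b fc as big → 0x0bfc
  opcode bits[15:10]=0x2: beq/J
  imm: (w>>0)&0x3ff=0x3fc (s10→-4) → #-4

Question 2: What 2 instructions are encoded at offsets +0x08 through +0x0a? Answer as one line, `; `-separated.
add r4, r1; stop

+0x08: ca 10 ⇒ word 0xca10 (big)
  top 6b → 0x32 → add [RR]
  rd@[9:7]=0x4 ⇒ r4
  rs@[6:4]=0x1 ⇒ r1
+0x0a: 68 00 ⇒ word 0x6800 (big)
  top 6b → 0x1a → stop [N]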